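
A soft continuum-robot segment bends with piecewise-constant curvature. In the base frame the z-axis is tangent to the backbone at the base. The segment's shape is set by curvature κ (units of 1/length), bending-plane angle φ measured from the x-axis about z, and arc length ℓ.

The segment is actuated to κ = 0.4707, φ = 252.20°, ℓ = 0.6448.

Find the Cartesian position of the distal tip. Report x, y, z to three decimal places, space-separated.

θ = κ·ℓ = 0.4707 × 0.6448 = 0.30351 rad
ρ = (1 − cos θ)/κ = (1 − 0.95429)/0.4707 = 0.09710
z = sin θ / κ = 0.29887/0.4707 = 0.63495
x = ρ cos φ = 0.09710 × cos(252.20°) = -0.02968
y = ρ sin φ = 0.09710 × sin(252.20°) = -0.09245

-0.030 -0.092 0.635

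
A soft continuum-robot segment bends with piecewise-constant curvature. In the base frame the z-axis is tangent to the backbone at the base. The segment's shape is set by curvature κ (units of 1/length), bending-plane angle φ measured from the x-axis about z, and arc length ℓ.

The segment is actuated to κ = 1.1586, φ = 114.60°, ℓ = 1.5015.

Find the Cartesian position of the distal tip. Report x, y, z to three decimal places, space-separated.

-0.420 0.917 0.851

θ = κ·ℓ = 1.1586 × 1.5015 = 1.73964 rad
ρ = (1 − cos θ)/κ = (1 − -0.16804)/1.1586 = 1.00815
z = sin θ / κ = 0.98578/1.1586 = 0.85084
x = ρ cos φ = 1.00815 × cos(114.60°) = -0.41967
y = ρ sin φ = 1.00815 × sin(114.60°) = 0.91664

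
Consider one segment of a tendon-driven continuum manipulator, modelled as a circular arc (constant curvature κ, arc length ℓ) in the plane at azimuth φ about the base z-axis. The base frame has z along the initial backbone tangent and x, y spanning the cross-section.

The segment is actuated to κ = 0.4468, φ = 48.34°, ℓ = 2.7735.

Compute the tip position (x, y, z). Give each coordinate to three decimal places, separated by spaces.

1.003 1.128 2.116

θ = κ·ℓ = 0.4468 × 2.7735 = 1.23920 rad
ρ = (1 − cos θ)/κ = (1 − 0.32555)/0.4468 = 1.50951
z = sin θ / κ = 0.94552/0.4468 = 2.11621
x = ρ cos φ = 1.50951 × cos(48.34°) = 1.00338
y = ρ sin φ = 1.50951 × sin(48.34°) = 1.12776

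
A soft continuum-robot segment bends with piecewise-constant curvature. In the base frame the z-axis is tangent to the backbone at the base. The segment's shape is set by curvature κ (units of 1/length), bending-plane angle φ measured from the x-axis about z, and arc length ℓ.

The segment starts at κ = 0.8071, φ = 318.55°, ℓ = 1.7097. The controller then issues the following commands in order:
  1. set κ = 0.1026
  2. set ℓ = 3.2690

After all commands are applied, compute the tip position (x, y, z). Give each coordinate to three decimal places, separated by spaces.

0.407 -0.360 3.208

initial: κ=0.8071, φ=318.55°, ℓ=1.7097
cmd 1: set κ=0.1026 → (κ,φ,ℓ)=(0.1026,318.55°,1.7097) → tip=(0.1121,-0.0990,1.7009)
cmd 2: set ℓ=3.2690 → (κ,φ,ℓ)=(0.1026,318.55°,3.2690) → tip=(0.4071,-0.3595,3.2081)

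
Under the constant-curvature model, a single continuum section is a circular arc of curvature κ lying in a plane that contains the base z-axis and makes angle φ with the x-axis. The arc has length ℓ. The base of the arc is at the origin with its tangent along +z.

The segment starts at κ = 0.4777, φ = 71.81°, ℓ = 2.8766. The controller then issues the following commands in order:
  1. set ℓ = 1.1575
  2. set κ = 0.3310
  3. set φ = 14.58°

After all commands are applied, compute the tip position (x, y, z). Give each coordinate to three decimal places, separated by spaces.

initial: κ=0.4777, φ=71.81°, ℓ=2.8766
cmd 1: set ℓ=1.1575 → (κ,φ,ℓ)=(0.4777,71.81°,1.1575) → tip=(0.0974,0.2964,1.0994)
cmd 2: set κ=0.3310 → (κ,φ,ℓ)=(0.3310,71.81°,1.1575) → tip=(0.0684,0.2081,1.1294)
cmd 3: set φ=14.58° → (κ,φ,ℓ)=(0.3310,14.58°,1.1575) → tip=(0.2120,0.0551,1.1294)

0.212 0.055 1.129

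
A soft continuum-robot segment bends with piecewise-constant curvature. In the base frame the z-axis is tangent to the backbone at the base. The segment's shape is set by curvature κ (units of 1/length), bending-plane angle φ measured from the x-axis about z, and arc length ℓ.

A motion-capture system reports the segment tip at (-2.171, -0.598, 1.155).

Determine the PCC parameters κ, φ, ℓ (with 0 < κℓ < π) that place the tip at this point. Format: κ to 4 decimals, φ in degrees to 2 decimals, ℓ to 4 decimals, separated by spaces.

ρ = √(x²+y²) = √(-2.171² + -0.598²) = 2.25185
φ = atan2(y, x) mod 360° = atan2(-0.598, -2.171) = 195.4002°
|p|² = ρ² + z² = 2.25185² + 1.155² = 6.40487
κ = 2ρ / |p|² = 2×2.25185 / 6.40487 = 0.70317
θ = 2·atan2(ρ, z) = 2·atan2(2.25185, 1.155) = 2.19375 rad
ℓ = θ/κ = 2.19375/0.70317 = 3.11980

0.7032 195.40 3.1198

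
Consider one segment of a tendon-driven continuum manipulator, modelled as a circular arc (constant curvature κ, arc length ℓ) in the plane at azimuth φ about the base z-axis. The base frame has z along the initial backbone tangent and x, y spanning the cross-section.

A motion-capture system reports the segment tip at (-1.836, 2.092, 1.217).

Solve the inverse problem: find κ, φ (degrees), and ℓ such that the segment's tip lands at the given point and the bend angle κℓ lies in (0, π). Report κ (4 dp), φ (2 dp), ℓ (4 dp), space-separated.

ρ = √(x²+y²) = √(-1.836² + 2.092²) = 2.78341
φ = atan2(y, x) mod 360° = atan2(2.092, -1.836) = 131.2711°
|p|² = ρ² + z² = 2.78341² + 1.217² = 9.22845
κ = 2ρ / |p|² = 2×2.78341 / 9.22845 = 0.60322
θ = 2·atan2(ρ, z) = 2·atan2(2.78341, 1.217) = 2.31722 rad
ℓ = θ/κ = 2.31722/0.60322 = 3.84139

0.6032 131.27 3.8414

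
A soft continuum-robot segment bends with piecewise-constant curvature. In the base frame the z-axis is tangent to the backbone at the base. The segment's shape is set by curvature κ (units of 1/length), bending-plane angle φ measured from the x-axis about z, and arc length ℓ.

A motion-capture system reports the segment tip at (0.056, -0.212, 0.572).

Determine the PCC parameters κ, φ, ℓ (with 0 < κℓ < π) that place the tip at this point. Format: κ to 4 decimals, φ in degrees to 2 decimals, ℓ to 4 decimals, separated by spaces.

1.1686 284.80 0.6265

ρ = √(x²+y²) = √(0.056² + -0.212²) = 0.21927
φ = atan2(y, x) mod 360° = atan2(-0.212, 0.056) = 284.7968°
|p|² = ρ² + z² = 0.21927² + 0.572² = 0.37526
κ = 2ρ / |p|² = 2×0.21927 / 0.37526 = 1.16863
θ = 2·atan2(ρ, z) = 2·atan2(0.21927, 0.572) = 0.73213 rad
ℓ = θ/κ = 0.73213/1.16863 = 0.62649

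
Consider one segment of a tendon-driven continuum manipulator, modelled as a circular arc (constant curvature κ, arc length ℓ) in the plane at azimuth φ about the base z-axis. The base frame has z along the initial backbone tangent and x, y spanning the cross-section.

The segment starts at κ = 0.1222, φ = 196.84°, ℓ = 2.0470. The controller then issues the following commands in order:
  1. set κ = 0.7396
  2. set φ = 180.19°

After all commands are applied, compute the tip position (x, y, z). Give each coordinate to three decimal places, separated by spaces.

initial: κ=0.1222, φ=196.84°, ℓ=2.0470
cmd 1: set κ=0.7396 → (κ,φ,ℓ)=(0.7396,196.84°,2.0470) → tip=(-1.2206,-0.3694,1.3499)
cmd 2: set φ=180.19° → (κ,φ,ℓ)=(0.7396,180.19°,2.0470) → tip=(-1.2753,-0.0042,1.3499)

-1.275 -0.004 1.350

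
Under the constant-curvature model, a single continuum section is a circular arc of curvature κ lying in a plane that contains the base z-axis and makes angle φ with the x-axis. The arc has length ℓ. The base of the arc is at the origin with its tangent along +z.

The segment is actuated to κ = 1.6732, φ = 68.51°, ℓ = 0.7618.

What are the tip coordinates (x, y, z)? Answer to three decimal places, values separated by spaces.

θ = κ·ℓ = 1.6732 × 0.7618 = 1.27464 rad
ρ = (1 − cos θ)/κ = (1 − 0.29184)/1.6732 = 0.42324
z = sin θ / κ = 0.95647/1.6732 = 0.57164
x = ρ cos φ = 0.42324 × cos(68.51°) = 0.15505
y = ρ sin φ = 0.42324 × sin(68.51°) = 0.39381

0.155 0.394 0.572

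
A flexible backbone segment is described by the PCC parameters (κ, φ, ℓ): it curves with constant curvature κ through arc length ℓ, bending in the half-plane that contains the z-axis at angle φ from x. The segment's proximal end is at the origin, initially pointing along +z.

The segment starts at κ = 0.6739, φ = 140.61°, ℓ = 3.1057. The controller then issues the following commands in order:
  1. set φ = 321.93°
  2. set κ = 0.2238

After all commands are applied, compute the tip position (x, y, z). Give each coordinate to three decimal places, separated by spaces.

0.816 -0.639 2.862

initial: κ=0.6739, φ=140.61°, ℓ=3.1057
cmd 1: set φ=321.93° → (κ,φ,ℓ)=(0.6739,321.93°,3.1057) → tip=(1.7508,-1.3714,1.2862)
cmd 2: set κ=0.2238 → (κ,φ,ℓ)=(0.2238,321.93°,3.1057) → tip=(0.8160,-0.6392,2.8616)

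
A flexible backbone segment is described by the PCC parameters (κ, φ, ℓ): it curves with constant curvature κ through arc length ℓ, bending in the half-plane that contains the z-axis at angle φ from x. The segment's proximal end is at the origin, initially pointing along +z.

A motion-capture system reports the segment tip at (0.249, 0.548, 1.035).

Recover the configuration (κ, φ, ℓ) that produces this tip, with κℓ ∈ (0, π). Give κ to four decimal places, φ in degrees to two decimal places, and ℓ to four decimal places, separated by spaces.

0.8398 65.56 1.2545

ρ = √(x²+y²) = √(0.249² + 0.548²) = 0.60192
φ = atan2(y, x) mod 360° = atan2(0.548, 0.249) = 65.5639°
|p|² = ρ² + z² = 0.60192² + 1.035² = 1.43353
κ = 2ρ / |p|² = 2×0.60192 / 1.43353 = 0.83977
θ = 2·atan2(ρ, z) = 2·atan2(0.60192, 1.035) = 1.05351 rad
ℓ = θ/κ = 1.05351/0.83977 = 1.25452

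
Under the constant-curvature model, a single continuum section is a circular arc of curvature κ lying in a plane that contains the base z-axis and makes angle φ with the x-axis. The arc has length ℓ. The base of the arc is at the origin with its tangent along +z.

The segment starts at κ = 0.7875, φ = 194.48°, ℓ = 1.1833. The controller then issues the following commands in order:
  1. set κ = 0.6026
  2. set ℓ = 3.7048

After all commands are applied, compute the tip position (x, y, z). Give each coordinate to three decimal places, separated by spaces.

initial: κ=0.7875, φ=194.48°, ℓ=1.1833
cmd 1: set κ=0.6026 → (κ,φ,ℓ)=(0.6026,194.48°,1.1833) → tip=(-0.3915,-0.1011,1.0855)
cmd 2: set ℓ=3.7048 → (κ,φ,ℓ)=(0.6026,194.48°,3.7048) → tip=(-2.5941,-0.6699,1.3092)

-2.594 -0.670 1.309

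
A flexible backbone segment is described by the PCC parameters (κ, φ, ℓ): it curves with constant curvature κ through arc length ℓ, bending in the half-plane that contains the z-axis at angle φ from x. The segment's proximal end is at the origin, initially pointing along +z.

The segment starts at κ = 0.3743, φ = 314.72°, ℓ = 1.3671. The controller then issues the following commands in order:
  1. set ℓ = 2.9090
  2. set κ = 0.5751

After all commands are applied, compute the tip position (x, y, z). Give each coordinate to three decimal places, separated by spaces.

1.348 -1.362 1.730

initial: κ=0.3743, φ=314.72°, ℓ=1.3671
cmd 1: set ℓ=2.9090 → (κ,φ,ℓ)=(0.3743,314.72°,2.9090) → tip=(1.0085,-1.0184,2.3673)
cmd 2: set κ=0.5751 → (κ,φ,ℓ)=(0.5751,314.72°,2.9090) → tip=(1.3483,-1.3615,1.7298)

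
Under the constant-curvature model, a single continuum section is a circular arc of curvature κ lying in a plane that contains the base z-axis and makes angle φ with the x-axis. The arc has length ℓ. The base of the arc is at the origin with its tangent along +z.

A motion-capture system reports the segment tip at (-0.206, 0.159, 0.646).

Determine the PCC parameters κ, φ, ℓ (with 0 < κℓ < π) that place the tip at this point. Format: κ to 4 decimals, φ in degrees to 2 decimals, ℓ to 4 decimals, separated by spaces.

1.0730 142.34 0.7138

ρ = √(x²+y²) = √(-0.206² + 0.159²) = 0.26022
φ = atan2(y, x) mod 360° = atan2(0.159, -0.206) = 142.3374°
|p|² = ρ² + z² = 0.26022² + 0.646² = 0.48503
κ = 2ρ / |p|² = 2×0.26022 / 0.48503 = 1.07302
θ = 2·atan2(ρ, z) = 2·atan2(0.26022, 0.646) = 0.76588 rad
ℓ = θ/κ = 0.76588/1.07302 = 0.71376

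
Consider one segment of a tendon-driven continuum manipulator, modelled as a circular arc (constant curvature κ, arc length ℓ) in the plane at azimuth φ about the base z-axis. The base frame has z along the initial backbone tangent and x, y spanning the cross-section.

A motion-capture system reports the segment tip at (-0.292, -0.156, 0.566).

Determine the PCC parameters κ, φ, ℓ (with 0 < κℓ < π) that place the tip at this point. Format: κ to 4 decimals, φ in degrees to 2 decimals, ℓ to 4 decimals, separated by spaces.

ρ = √(x²+y²) = √(-0.292² + -0.156²) = 0.33106
φ = atan2(y, x) mod 360° = atan2(-0.156, -0.292) = 208.1132°
|p|² = ρ² + z² = 0.33106² + 0.566² = 0.42996
κ = 2ρ / |p|² = 2×0.33106 / 0.42996 = 1.53997
θ = 2·atan2(ρ, z) = 2·atan2(0.33106, 0.566) = 1.05850 rad
ℓ = θ/κ = 1.05850/1.53997 = 0.68735

1.5400 208.11 0.6874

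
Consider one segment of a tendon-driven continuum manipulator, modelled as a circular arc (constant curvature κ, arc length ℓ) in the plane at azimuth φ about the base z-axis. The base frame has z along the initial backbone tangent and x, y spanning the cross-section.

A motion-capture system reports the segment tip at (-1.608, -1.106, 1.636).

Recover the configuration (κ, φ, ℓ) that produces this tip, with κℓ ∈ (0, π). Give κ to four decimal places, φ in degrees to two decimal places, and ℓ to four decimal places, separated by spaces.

ρ = √(x²+y²) = √(-1.608² + -1.106²) = 1.95164
φ = atan2(y, x) mod 360° = atan2(-1.106, -1.608) = 214.5206°
|p|² = ρ² + z² = 1.95164² + 1.636² = 6.48540
κ = 2ρ / |p|² = 2×1.95164 / 6.48540 = 0.60186
θ = 2·atan2(ρ, z) = 2·atan2(1.95164, 1.636) = 1.74630 rad
ℓ = θ/κ = 1.74630/0.60186 = 2.90153

0.6019 214.52 2.9015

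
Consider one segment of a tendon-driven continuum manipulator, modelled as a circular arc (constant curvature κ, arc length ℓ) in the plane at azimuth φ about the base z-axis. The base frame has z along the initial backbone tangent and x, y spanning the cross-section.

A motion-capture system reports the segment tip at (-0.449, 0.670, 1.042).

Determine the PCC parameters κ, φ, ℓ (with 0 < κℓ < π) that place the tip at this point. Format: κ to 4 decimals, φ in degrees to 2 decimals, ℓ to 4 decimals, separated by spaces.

ρ = √(x²+y²) = √(-0.449² + 0.670²) = 0.80654
φ = atan2(y, x) mod 360° = atan2(0.670, -0.449) = 123.8280°
|p|² = ρ² + z² = 0.80654² + 1.042² = 1.73627
κ = 2ρ / |p|² = 2×0.80654 / 1.73627 = 0.92905
θ = 2·atan2(ρ, z) = 2·atan2(0.80654, 1.042) = 1.31740 rad
ℓ = θ/κ = 1.31740/0.92905 = 1.41802

0.9290 123.83 1.4180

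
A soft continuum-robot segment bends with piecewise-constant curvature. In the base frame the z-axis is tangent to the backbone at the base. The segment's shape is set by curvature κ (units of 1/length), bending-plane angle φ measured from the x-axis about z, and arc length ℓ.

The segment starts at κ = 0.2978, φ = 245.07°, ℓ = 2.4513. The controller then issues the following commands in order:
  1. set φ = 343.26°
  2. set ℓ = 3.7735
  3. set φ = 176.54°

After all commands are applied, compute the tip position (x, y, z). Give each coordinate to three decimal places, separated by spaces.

-1.903 0.115 3.028

initial: κ=0.2978, φ=245.07°, ℓ=2.4513
cmd 1: set φ=343.26° → (κ,φ,ℓ)=(0.2978,343.26°,2.4513) → tip=(0.8194,-0.2465,2.2393)
cmd 2: set ℓ=3.7735 → (κ,φ,ℓ)=(0.2978,343.26°,3.7735) → tip=(1.8255,-0.5491,3.0280)
cmd 3: set φ=176.54° → (κ,φ,ℓ)=(0.2978,176.54°,3.7735) → tip=(-1.9028,0.1150,3.0280)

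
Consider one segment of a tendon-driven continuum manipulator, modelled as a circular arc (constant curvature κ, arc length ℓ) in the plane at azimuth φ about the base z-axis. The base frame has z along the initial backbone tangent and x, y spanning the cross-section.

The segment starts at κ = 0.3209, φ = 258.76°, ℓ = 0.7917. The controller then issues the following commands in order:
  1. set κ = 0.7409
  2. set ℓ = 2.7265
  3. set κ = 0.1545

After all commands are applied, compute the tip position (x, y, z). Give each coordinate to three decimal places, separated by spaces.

-0.110 -0.555 2.647

initial: κ=0.3209, φ=258.76°, ℓ=0.7917
cmd 1: set κ=0.7409 → (κ,φ,ℓ)=(0.7409,258.76°,0.7917) → tip=(-0.0440,-0.2213,0.7471)
cmd 2: set ℓ=2.7265 → (κ,φ,ℓ)=(0.7409,258.76°,2.7265) → tip=(-0.3773,-1.8988,1.2158)
cmd 3: set κ=0.1545 → (κ,φ,ℓ)=(0.1545,258.76°,2.7265) → tip=(-0.1103,-0.5550,2.6466)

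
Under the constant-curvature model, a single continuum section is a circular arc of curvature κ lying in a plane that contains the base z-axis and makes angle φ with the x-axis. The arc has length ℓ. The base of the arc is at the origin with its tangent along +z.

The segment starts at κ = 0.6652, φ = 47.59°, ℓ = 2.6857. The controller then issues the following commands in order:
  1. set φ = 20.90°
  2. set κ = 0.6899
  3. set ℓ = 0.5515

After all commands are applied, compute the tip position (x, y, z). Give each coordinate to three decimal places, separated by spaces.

0.097 0.037 0.538

initial: κ=0.6652, φ=47.59°, ℓ=2.6857
cmd 1: set φ=20.90° → (κ,φ,ℓ)=(0.6652,20.90°,2.6857) → tip=(1.7050,0.6511,1.4685)
cmd 2: set κ=0.6899 → (κ,φ,ℓ)=(0.6899,20.90°,2.6857) → tip=(1.7310,0.6610,1.3922)
cmd 3: set ℓ=0.5515 → (κ,φ,ℓ)=(0.6899,20.90°,0.5515) → tip=(0.0968,0.0370,0.5383)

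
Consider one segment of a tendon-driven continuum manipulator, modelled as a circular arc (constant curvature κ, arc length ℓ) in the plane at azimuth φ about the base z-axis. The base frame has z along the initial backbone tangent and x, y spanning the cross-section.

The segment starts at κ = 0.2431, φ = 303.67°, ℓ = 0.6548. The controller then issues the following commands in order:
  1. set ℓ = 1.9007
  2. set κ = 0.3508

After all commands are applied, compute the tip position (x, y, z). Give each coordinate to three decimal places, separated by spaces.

initial: κ=0.2431, φ=303.67°, ℓ=0.6548
cmd 1: set ℓ=1.9007 → (κ,φ,ℓ)=(0.2431,303.67°,1.9007) → tip=(0.2392,-0.3590,1.8338)
cmd 2: set κ=0.3508 → (κ,φ,ℓ)=(0.3508,303.67°,1.9007) → tip=(0.3385,-0.5081,1.7630)

0.338 -0.508 1.763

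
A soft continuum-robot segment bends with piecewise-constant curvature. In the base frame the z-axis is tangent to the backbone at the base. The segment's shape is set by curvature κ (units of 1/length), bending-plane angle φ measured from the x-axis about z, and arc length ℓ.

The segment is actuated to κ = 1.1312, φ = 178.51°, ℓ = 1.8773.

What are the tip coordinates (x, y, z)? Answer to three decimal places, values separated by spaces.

-1.348 0.035 0.752

θ = κ·ℓ = 1.1312 × 1.8773 = 2.12360 rad
ρ = (1 − cos θ)/κ = (1 − -0.52508)/1.1312 = 1.34819
z = sin θ / κ = 0.85105/1.1312 = 0.75235
x = ρ cos φ = 1.34819 × cos(178.51°) = -1.34774
y = ρ sin φ = 1.34819 × sin(178.51°) = 0.03506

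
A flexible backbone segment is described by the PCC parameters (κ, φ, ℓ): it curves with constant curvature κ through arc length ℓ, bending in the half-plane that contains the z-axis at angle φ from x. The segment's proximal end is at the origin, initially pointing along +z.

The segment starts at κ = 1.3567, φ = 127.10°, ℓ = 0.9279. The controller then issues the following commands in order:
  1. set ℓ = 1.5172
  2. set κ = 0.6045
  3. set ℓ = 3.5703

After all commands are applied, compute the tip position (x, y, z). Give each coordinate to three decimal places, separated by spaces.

-1.551 2.051 1.377

initial: κ=1.3567, φ=127.10°, ℓ=0.9279
cmd 1: set ℓ=1.5172 → (κ,φ,ℓ)=(1.3567,127.10°,1.5172) → tip=(-0.6529,0.8633,0.6512)
cmd 2: set κ=0.6045 → (κ,φ,ℓ)=(0.6045,127.10°,1.5172) → tip=(-0.3911,0.5171,1.3133)
cmd 3: set ℓ=3.5703 → (κ,φ,ℓ)=(0.6045,127.10°,3.5703) → tip=(-1.5509,2.0507,1.3769)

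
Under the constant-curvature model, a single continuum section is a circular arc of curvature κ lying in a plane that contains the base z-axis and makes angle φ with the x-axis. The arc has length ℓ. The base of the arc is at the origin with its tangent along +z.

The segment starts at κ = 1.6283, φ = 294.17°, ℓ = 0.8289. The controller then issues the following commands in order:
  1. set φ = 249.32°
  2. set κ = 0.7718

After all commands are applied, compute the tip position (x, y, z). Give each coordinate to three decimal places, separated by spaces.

-0.090 -0.240 0.774

initial: κ=1.6283, φ=294.17°, ℓ=0.8289
cmd 1: set φ=249.32° → (κ,φ,ℓ)=(1.6283,249.32°,0.8289) → tip=(-0.1693,-0.4486,0.5992)
cmd 2: set κ=0.7718 → (κ,φ,ℓ)=(0.7718,249.32°,0.8289) → tip=(-0.0905,-0.2397,0.7735)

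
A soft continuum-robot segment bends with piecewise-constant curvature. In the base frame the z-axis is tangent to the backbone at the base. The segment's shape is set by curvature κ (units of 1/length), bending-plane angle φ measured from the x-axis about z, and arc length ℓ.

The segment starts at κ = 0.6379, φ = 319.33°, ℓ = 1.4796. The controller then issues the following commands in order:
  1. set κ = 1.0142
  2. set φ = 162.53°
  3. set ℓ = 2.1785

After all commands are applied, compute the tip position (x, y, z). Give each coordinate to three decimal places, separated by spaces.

initial: κ=0.6379, φ=319.33°, ℓ=1.4796
cmd 1: set κ=1.0142 → (κ,φ,ℓ)=(1.0142,319.33°,1.4796) → tip=(0.6954,-0.5975,0.9836)
cmd 2: set φ=162.53° → (κ,φ,ℓ)=(1.0142,162.53°,1.4796) → tip=(-0.8746,0.2752,0.9836)
cmd 3: set ℓ=2.1785 → (κ,φ,ℓ)=(1.0142,162.53°,2.1785) → tip=(-1.5012,0.4725,0.7917)

-1.501 0.472 0.792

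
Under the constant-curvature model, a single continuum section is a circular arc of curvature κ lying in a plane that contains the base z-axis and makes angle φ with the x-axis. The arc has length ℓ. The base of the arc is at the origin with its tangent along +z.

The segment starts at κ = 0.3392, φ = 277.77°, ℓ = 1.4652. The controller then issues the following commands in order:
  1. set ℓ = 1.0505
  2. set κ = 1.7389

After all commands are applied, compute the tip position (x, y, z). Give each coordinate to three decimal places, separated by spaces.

initial: κ=0.3392, φ=277.77°, ℓ=1.4652
cmd 1: set ℓ=1.0505 → (κ,φ,ℓ)=(0.3392,277.77°,1.0505) → tip=(0.0250,-0.1835,1.0284)
cmd 2: set κ=1.7389 → (κ,φ,ℓ)=(1.7389,277.77°,1.0505) → tip=(0.0974,-0.7140,0.5563)

0.097 -0.714 0.556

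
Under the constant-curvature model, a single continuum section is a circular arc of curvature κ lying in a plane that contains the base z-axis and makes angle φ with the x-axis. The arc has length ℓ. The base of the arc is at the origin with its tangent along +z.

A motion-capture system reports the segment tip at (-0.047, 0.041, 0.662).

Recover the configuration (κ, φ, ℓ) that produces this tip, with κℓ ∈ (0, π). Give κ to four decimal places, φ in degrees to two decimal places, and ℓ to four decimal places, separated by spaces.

ρ = √(x²+y²) = √(-0.047² + 0.041²) = 0.06237
φ = atan2(y, x) mod 360° = atan2(0.041, -0.047) = 138.9005°
|p|² = ρ² + z² = 0.06237² + 0.662² = 0.44213
κ = 2ρ / |p|² = 2×0.06237 / 0.44213 = 0.28213
θ = 2·atan2(ρ, z) = 2·atan2(0.06237, 0.662) = 0.18787 rad
ℓ = θ/κ = 0.18787/0.28213 = 0.66591

0.2821 138.90 0.6659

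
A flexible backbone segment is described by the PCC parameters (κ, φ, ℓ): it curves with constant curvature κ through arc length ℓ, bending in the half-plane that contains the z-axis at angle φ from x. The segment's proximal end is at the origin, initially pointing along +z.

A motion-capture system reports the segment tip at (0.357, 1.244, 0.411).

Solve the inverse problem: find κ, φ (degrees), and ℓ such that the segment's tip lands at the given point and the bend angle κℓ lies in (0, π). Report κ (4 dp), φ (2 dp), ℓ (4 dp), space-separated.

ρ = √(x²+y²) = √(0.357² + 1.244²) = 1.29421
φ = atan2(y, x) mod 360° = atan2(1.244, 0.357) = 73.9877°
|p|² = ρ² + z² = 1.29421² + 0.411² = 1.84391
κ = 2ρ / |p|² = 2×1.29421 / 1.84391 = 1.40377
θ = 2·atan2(ρ, z) = 2·atan2(1.29421, 0.411) = 2.52660 rad
ℓ = θ/κ = 2.52660/1.40377 = 1.79987

1.4038 73.99 1.7999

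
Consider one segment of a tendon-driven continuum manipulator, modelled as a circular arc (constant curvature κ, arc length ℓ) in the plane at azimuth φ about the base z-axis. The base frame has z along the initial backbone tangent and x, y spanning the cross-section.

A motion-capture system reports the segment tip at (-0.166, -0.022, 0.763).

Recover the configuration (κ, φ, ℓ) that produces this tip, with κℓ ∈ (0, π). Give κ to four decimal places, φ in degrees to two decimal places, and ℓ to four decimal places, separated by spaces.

0.5488 187.55 0.7873

ρ = √(x²+y²) = √(-0.166² + -0.022²) = 0.16745
φ = atan2(y, x) mod 360° = atan2(-0.022, -0.166) = 187.5494°
|p|² = ρ² + z² = 0.16745² + 0.763² = 0.61021
κ = 2ρ / |p|² = 2×0.16745 / 0.61021 = 0.54883
θ = 2·atan2(ρ, z) = 2·atan2(0.16745, 0.763) = 0.43208 rad
ℓ = θ/κ = 0.43208/0.54883 = 0.78727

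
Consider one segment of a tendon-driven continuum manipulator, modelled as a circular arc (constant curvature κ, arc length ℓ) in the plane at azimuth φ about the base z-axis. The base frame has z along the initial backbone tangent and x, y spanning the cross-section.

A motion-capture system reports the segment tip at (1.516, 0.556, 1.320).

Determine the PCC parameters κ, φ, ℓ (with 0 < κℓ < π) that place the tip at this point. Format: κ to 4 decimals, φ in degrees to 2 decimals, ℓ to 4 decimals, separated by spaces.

ρ = √(x²+y²) = √(1.516² + 0.556²) = 1.61474
φ = atan2(y, x) mod 360° = atan2(0.556, 1.516) = 20.1407°
|p|² = ρ² + z² = 1.61474² + 1.320² = 4.34979
κ = 2ρ / |p|² = 2×1.61474 / 4.34979 = 0.74245
θ = 2·atan2(ρ, z) = 2·atan2(1.61474, 1.320) = 1.77099 rad
ℓ = θ/κ = 1.77099/0.74245 = 2.38535

0.7424 20.14 2.3853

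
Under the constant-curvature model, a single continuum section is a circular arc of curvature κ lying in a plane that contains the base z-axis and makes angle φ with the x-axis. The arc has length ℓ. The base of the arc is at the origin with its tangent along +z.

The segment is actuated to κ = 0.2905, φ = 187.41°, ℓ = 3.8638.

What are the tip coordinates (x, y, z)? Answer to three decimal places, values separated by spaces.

θ = κ·ℓ = 0.2905 × 3.8638 = 1.12243 rad
ρ = (1 − cos θ)/κ = (1 − 0.43349)/0.2905 = 1.95012
z = sin θ / κ = 0.90116/0.2905 = 3.10209
x = ρ cos φ = 1.95012 × cos(187.41°) = -1.93383
y = ρ sin φ = 1.95012 × sin(187.41°) = -0.25150

-1.934 -0.252 3.102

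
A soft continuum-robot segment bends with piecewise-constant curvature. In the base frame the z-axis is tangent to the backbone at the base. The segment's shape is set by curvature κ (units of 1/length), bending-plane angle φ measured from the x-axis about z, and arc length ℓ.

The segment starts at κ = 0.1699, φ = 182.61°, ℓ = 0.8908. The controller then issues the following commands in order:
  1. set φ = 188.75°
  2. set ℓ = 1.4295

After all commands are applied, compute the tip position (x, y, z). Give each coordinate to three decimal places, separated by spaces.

initial: κ=0.1699, φ=182.61°, ℓ=0.8908
cmd 1: set φ=188.75° → (κ,φ,ℓ)=(0.1699,188.75°,0.8908) → tip=(-0.0665,-0.0102,0.8874)
cmd 2: set ℓ=1.4295 → (κ,φ,ℓ)=(0.1699,188.75°,1.4295) → tip=(-0.1707,-0.0263,1.4155)

-0.171 -0.026 1.415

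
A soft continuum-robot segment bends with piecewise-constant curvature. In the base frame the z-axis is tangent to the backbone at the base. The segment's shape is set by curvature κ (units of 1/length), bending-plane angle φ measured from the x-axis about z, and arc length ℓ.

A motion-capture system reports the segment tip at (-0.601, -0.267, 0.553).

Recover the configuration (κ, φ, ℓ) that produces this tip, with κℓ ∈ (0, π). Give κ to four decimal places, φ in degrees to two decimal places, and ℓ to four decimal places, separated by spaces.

ρ = √(x²+y²) = √(-0.601² + -0.267²) = 0.65764
φ = atan2(y, x) mod 360° = atan2(-0.267, -0.601) = 203.9536°
|p|² = ρ² + z² = 0.65764² + 0.553² = 0.73830
κ = 2ρ / |p|² = 2×0.65764 / 0.73830 = 1.78150
θ = 2·atan2(ρ, z) = 2·atan2(0.65764, 0.553) = 1.74323 rad
ℓ = θ/κ = 1.74323/1.78150 = 0.97852

1.7815 203.95 0.9785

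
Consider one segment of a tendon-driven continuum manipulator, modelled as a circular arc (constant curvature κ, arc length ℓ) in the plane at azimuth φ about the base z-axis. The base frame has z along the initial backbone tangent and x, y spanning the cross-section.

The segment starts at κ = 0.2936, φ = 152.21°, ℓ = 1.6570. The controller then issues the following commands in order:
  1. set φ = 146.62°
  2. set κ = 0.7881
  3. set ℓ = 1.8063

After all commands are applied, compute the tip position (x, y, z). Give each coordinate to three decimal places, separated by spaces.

initial: κ=0.2936, φ=152.21°, ℓ=1.6570
cmd 1: set φ=146.62° → (κ,φ,ℓ)=(0.2936,146.62°,1.6570) → tip=(-0.3300,0.2174,1.5924)
cmd 2: set κ=0.7881 → (κ,φ,ℓ)=(0.7881,146.62°,1.6570) → tip=(-0.7821,0.5153,1.2246)
cmd 3: set ℓ=1.8063 → (κ,φ,ℓ)=(0.7881,146.62°,1.8063) → tip=(-0.9041,0.5957,1.2551)

-0.904 0.596 1.255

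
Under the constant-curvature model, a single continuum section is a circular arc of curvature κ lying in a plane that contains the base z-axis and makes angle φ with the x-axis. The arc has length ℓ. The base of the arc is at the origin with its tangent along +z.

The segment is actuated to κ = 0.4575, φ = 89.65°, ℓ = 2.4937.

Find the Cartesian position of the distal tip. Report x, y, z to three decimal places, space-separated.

0.008 1.275 1.987

θ = κ·ℓ = 0.4575 × 2.4937 = 1.14087 rad
ρ = (1 − cos θ)/κ = (1 − 0.41681)/0.4575 = 1.27474
z = sin θ / κ = 0.90900/0.4575 = 1.98688
x = ρ cos φ = 1.27474 × cos(89.65°) = 0.00779
y = ρ sin φ = 1.27474 × sin(89.65°) = 1.27472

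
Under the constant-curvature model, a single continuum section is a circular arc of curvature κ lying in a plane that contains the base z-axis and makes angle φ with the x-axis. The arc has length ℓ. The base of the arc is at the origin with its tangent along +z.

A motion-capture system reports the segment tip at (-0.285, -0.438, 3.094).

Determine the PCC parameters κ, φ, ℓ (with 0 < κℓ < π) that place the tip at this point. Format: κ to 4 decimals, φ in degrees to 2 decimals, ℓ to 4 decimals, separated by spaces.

ρ = √(x²+y²) = √(-0.285² + -0.438²) = 0.52256
φ = atan2(y, x) mod 360° = atan2(-0.438, -0.285) = 236.9486°
|p|² = ρ² + z² = 0.52256² + 3.094² = 9.84590
κ = 2ρ / |p|² = 2×0.52256 / 9.84590 = 0.10615
θ = 2·atan2(ρ, z) = 2·atan2(0.52256, 3.094) = 0.33463 rad
ℓ = θ/κ = 0.33463/0.10615 = 3.15251

0.1061 236.95 3.1525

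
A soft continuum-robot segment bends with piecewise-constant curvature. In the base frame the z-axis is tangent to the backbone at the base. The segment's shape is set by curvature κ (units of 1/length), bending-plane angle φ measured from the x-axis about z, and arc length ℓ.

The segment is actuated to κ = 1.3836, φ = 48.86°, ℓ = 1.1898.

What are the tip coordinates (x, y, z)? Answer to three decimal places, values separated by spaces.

0.511 0.585 0.721

θ = κ·ℓ = 1.3836 × 1.1898 = 1.64621 rad
ρ = (1 − cos θ)/κ = (1 − -0.07534)/1.3836 = 0.77720
z = sin θ / κ = 0.99716/1.3836 = 0.72070
x = ρ cos φ = 0.77720 × cos(48.86°) = 0.51132
y = ρ sin φ = 0.77720 × sin(48.86°) = 0.58532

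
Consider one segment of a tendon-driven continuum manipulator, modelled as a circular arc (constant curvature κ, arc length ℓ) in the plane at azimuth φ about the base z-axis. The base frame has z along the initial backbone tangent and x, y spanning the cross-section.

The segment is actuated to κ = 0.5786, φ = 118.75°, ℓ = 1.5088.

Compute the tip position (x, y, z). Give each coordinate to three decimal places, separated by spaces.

-0.297 0.542 1.324

θ = κ·ℓ = 0.5786 × 1.5088 = 0.87299 rad
ρ = (1 − cos θ)/κ = (1 − 0.64254)/0.5786 = 0.61781
z = sin θ / κ = 0.76625/0.5786 = 1.32433
x = ρ cos φ = 0.61781 × cos(118.75°) = -0.29716
y = ρ sin φ = 0.61781 × sin(118.75°) = 0.54165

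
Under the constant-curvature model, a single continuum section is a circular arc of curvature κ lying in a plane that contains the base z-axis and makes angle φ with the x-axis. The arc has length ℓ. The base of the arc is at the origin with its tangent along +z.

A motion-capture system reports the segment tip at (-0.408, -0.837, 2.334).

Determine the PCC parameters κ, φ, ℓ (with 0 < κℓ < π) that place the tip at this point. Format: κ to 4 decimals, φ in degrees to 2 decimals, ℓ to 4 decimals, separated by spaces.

0.2949 244.01 2.5743

ρ = √(x²+y²) = √(-0.408² + -0.837²) = 0.93115
φ = atan2(y, x) mod 360° = atan2(-0.837, -0.408) = 244.0128°
|p|² = ρ² + z² = 0.93115² + 2.334² = 6.31459
κ = 2ρ / |p|² = 2×0.93115 / 6.31459 = 0.29492
θ = 2·atan2(ρ, z) = 2·atan2(0.93115, 2.334) = 0.75920 rad
ℓ = θ/κ = 0.75920/0.29492 = 2.57426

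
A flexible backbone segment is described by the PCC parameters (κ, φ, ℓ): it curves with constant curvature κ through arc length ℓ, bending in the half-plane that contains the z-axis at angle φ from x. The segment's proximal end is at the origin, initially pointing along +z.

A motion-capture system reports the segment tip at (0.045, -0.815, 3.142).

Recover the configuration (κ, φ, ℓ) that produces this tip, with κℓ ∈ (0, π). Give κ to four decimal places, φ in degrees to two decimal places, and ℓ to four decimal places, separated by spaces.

0.1549 273.16 3.2815

ρ = √(x²+y²) = √(0.045² + -0.815²) = 0.81624
φ = atan2(y, x) mod 360° = atan2(-0.815, 0.045) = 273.1604°
|p|² = ρ² + z² = 0.81624² + 3.142² = 10.53841
κ = 2ρ / |p|² = 2×0.81624 / 10.53841 = 0.15491
θ = 2·atan2(ρ, z) = 2·atan2(0.81624, 3.142) = 0.50833 rad
ℓ = θ/κ = 0.50833/0.15491 = 3.28151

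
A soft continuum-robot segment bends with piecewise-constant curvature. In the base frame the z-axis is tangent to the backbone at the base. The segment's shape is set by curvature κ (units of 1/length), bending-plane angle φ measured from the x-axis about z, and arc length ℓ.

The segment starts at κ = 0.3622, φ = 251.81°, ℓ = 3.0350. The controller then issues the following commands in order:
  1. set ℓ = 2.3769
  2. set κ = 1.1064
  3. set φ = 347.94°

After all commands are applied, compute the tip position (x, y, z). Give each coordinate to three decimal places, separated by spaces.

initial: κ=0.3622, φ=251.81°, ℓ=3.0350
cmd 1: set ℓ=2.3769 → (κ,φ,ℓ)=(0.3622,251.81°,2.3769) → tip=(-0.3002,-0.9134,2.0940)
cmd 2: set κ=1.1064 → (κ,φ,ℓ)=(1.1064,251.81°,2.3769) → tip=(-0.5281,-1.6073,0.4426)
cmd 3: set φ=347.94° → (κ,φ,ℓ)=(1.1064,347.94°,2.3769) → tip=(1.6545,-0.3535,0.4426)

1.655 -0.353 0.443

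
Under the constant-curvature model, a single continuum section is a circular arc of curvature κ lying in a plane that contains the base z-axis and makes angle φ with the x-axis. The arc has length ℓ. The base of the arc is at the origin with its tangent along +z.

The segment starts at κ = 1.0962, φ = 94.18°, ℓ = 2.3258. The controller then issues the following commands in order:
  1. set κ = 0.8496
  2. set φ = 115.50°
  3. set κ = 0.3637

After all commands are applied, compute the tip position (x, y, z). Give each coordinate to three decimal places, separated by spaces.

initial: κ=1.0962, φ=94.18°, ℓ=2.3258
cmd 1: set κ=0.8496 → (κ,φ,ℓ)=(0.8496,94.18°,2.3258) → tip=(-0.1196,1.6366,1.0817)
cmd 2: set φ=115.50° → (κ,φ,ℓ)=(0.8496,115.50°,2.3258) → tip=(-0.7065,1.4812,1.0817)
cmd 3: set κ=0.3637 → (κ,φ,ℓ)=(0.3637,115.50°,2.3258) → tip=(-0.3988,0.8362,2.0582)

-0.399 0.836 2.058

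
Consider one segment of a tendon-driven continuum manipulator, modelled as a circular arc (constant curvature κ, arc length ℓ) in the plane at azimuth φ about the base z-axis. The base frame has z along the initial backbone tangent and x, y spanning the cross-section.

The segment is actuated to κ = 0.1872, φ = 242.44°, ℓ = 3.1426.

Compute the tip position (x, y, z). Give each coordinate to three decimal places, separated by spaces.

θ = κ·ℓ = 0.1872 × 3.1426 = 0.58829 rad
ρ = (1 − cos θ)/κ = (1 − 0.83189)/0.1872 = 0.89803
z = sin θ / κ = 0.55494/0.1872 = 2.96444
x = ρ cos φ = 0.89803 × cos(242.44°) = -0.41550
y = ρ sin φ = 0.89803 × sin(242.44°) = -0.79613

-0.415 -0.796 2.964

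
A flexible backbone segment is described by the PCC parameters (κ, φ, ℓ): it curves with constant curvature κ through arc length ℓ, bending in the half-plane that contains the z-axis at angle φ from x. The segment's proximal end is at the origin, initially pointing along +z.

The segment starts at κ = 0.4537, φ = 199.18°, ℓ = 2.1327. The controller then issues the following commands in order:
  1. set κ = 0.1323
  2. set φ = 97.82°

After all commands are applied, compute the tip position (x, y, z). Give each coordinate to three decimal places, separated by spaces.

initial: κ=0.4537, φ=199.18°, ℓ=2.1327
cmd 1: set κ=0.1323 → (κ,φ,ℓ)=(0.1323,199.18°,2.1327) → tip=(-0.2823,-0.0982,2.1045)
cmd 2: set φ=97.82° → (κ,φ,ℓ)=(0.1323,97.82°,2.1327) → tip=(-0.0407,0.2961,2.1045)

-0.041 0.296 2.105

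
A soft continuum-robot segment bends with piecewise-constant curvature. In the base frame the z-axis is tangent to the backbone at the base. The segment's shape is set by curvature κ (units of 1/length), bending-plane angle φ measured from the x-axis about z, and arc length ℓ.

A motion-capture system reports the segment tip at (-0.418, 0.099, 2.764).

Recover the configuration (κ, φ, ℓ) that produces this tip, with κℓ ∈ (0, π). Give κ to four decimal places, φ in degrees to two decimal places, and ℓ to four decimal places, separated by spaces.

ρ = √(x²+y²) = √(-0.418² + 0.099²) = 0.42956
φ = atan2(y, x) mod 360° = atan2(0.099, -0.418) = 166.6755°
|p|² = ρ² + z² = 0.42956² + 2.764² = 7.82422
κ = 2ρ / |p|² = 2×0.42956 / 7.82422 = 0.10980
θ = 2·atan2(ρ, z) = 2·atan2(0.42956, 2.764) = 0.30836 rad
ℓ = θ/κ = 0.30836/0.10980 = 2.80829

0.1098 166.68 2.8083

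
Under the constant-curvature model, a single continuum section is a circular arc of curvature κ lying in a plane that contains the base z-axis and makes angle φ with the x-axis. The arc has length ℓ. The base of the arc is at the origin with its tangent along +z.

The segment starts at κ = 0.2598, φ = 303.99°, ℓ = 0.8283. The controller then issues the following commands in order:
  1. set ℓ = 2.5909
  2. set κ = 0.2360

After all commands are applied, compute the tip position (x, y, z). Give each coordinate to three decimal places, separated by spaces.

0.429 -0.637 2.432

initial: κ=0.2598, φ=303.99°, ℓ=0.8283
cmd 1: set ℓ=2.5909 → (κ,φ,ℓ)=(0.2598,303.99°,2.5909) → tip=(0.4694,-0.6961,2.3996)
cmd 2: set κ=0.2360 → (κ,φ,ℓ)=(0.2360,303.99°,2.5909) → tip=(0.4292,-0.6366,2.4324)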